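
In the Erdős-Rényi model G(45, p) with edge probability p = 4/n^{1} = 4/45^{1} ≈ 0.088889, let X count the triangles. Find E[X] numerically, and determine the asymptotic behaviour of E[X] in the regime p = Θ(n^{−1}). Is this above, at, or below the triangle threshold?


Number of potential triangles: C(45, 3) = 14190.
Each occurs with probability p³ ≈ (0.088889)³ ≈ 7.0233196e-04.
By linearity: E[X] = C(45, 3)·p³ ≈ 14190 · 7.0233196e-04 ≈ 9.96609.
Here α = 1, so p = 4/n is exactly at the triangle threshold p ~ 1/n. Asymptotically E[X] → c³/6 = 4³/6 = 32/3 ≈ 10.66667, a bounded constant. In this regime the triangle count is asymptotically Poisson(c³/6).

E[X] ≈ 9.96609; in regime p = Θ(1/n^{1}) E[X] stays bounded (at the triangle threshold p ~ 1/n).


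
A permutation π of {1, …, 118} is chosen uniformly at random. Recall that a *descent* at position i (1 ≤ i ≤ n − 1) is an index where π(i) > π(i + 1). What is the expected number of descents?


Write X = Σ X_I over i = 1, …, 117, with X_I the indicator of one descent.
There are 117 indicators.
For each fixed i, the pair (π(i), π(i+1)) is a uniformly random ordered pair of distinct values from {1, …, 118}; by symmetry P[π(i) > π(i+1)] = 1/2.
By linearity: E[X] = 117 · (1/2) = (118 − 1) · (1/2) = 117/2 ≈ 58.500.

E[X] = 117/2 = 58.500.


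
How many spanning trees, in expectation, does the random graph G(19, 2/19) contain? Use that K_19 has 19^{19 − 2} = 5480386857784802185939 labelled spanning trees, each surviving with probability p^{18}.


K_19 has 19^{19 − 2} = 5480386857784802185939 labelled spanning trees.
For each such spanning tree H, let X_H = 1 if all 18 edges of H are present in G. Then P[X_H = 1] = p^{18} = (2/19)^{18} = 262144/104127350297911241532841.
By linearity of expectation: E[X] = Σ_H E[X_H] = 5480386857784802185939 · p^{18} = 5480386857784802185939 · 262144/104127350297911241532841 = 262144/19.
Numerically: E[X] ≈ 13797.1.

E[X] = 5480386857784802185939 · (2/19)^{18} = 262144/19 ≈ 13797.1.


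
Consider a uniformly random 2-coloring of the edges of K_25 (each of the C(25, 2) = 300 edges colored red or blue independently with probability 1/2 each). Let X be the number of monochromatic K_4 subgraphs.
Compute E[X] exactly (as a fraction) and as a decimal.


Let X = Σ_S X_S over the C(25, 4) = 12650 subsets S of size 4, where X_S = 1 if the K_4 on S is monochromatic.
For a fixed S, the K_4 on S has C(4, 2) = 6 edges. P[all 6 edges red] = (1/2)^6, and likewise for blue, so P[monochromatic] = 2·(1/2)^6 = 2^{1 − 6} = 1/32.
By linearity: E[X] = C(25, 4) · 2^{1 − 6} = 12650 · 1/32 = 6325/16.
Numerically: E[X] ≈ 395.312.

E[X] = C(25,4)·2^(1−C(4,2)) = 6325/16 ≈ 395.312.


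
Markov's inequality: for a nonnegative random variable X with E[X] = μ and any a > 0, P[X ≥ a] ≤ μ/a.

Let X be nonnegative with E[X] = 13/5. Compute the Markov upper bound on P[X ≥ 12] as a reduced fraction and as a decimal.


μ = E[X] = 13/5, a = 12.
Markov: P[X ≥ 12] ≤ μ/a = (13/5)/12 = 13/60.
Numerically: ≈ 0.217.
(Since a = 12 > μ = 2.600, the bound 13/60 is < 1 and informative.)

P[X ≥ 12] ≤ 13/60 ≈ 0.217.


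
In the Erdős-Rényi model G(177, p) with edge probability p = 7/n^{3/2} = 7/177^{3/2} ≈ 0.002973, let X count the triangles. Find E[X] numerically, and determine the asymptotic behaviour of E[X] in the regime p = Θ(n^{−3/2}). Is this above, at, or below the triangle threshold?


Number of potential triangles: C(177, 3) = 908600.
Each occurs with probability p³ ≈ (0.002973)³ ≈ 2.626724e-08.
By linearity: E[X] = C(177, 3)·p³ ≈ 908600 · 2.626724e-08 ≈ 0.0239.
Since α = 3/2 > 1, p = c/n^{3/2} = o(1/n) is below the triangle threshold p ~ 1/n. Asymptotically E[X] ~ (c³/6)·n^{3(1−α)} = (7³/6)·n^{-1.5} → 0, so by Markov's inequality G has no triangles w.h.p.

E[X] ≈ 0.0239; in regime p = Θ(1/n^{3/2}) E[X] tends to 0 (below the triangle threshold p ~ 1/n).


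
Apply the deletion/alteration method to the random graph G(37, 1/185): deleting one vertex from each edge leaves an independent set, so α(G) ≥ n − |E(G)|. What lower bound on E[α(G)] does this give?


E[|E(G)|] = C(37, 2)·p = 666 · (1/185) = 18/5.
E[α(G)] ≥ n − E[|E(G)|] = 37 − 18/5 = 167/5.
Numerically: ≈ 33.400000.
(This is only a lower bound; the true E[α(G)] may be larger.)

E[α(G)] ≥ 167/5 ≈ 33.400000.


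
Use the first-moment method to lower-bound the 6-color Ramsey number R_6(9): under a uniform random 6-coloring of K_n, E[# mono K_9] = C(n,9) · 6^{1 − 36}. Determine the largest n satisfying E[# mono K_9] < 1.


We need C(n, 9) · 6^{1 − 36} < 1, i.e. C(n, 9) < 6^{36 − 1} = 1719070799748422591028658176.
Check values of n near the boundary:
  n = 4407: C(4407, 9) = 1713856532599459170657070050; 1713856532599459170657070050 < 1719070799748422591028658176? YES
  n = 4408: C(4408, 9) = 1717362945146264156457459600; 1717362945146264156457459600 < 1719070799748422591028658176? YES
  n = 4409: C(4409, 9) = 1720875732988608787686577131; 1720875732988608787686577131 < 1719070799748422591028658176? NO
  n = 4410: C(4410, 9) = 1724394906266704102180823710; 1724394906266704102180823710 < 1719070799748422591028658176? NO
The largest n with C(n, 9) < 1719070799748422591028658176 is n = 4408 (where E[X] = 35778394690547169926197075/35813974994758803979763712 ≈ 0.9990). Hence R_6(9) > 4408, i.e. R_6(9) ≥ 4409.

Largest n = 4408; hence R_6(9) > 4408.


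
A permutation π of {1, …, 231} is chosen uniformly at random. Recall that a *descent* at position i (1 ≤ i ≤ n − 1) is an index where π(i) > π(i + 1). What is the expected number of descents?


Write X = Σ X_I over i = 1, …, 230, with X_I the indicator of one descent.
There are 230 indicators.
For each fixed i, the pair (π(i), π(i+1)) is a uniformly random ordered pair of distinct values from {1, …, 231}; by symmetry P[π(i) > π(i+1)] = 1/2.
By linearity: E[X] = 230 · (1/2) = (231 − 1) · (1/2) = 115 ≈ 115.00000.

E[X] = 115 = 115.00000.


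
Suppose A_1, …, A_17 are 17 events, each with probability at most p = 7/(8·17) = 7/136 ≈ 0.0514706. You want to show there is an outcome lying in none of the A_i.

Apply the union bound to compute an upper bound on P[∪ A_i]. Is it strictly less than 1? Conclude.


Union bound: P[∪_{i=1}^{17} A_i] ≤ Σ_i P[A_i] ≤ 17·p = 17·(7/136) = 7/8.
Numerically: 7/8 ≈ 0.8750000.
Is 7/8 < 1? YES.
Since P[∪ A_i] ≤ 7/8 < 1, the complement has P[∩ A_i^c] ≥ 1 − 7/8 = 1/8 > 0, so some outcome avoids every A_i.

17·p = 7/8 ≈ 0.8750000; existence CERTIFIED by the union bound.


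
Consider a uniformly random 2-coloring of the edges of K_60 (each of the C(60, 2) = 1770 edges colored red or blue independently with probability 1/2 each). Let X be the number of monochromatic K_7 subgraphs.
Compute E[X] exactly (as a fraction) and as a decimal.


Let X = Σ_S X_S over the C(60, 7) = 386206920 subsets S of size 7, where X_S = 1 if the K_7 on S is monochromatic.
For a fixed S, the K_7 on S has C(7, 2) = 21 edges. P[all 21 edges red] = (1/2)^21, and likewise for blue, so P[monochromatic] = 2·(1/2)^21 = 2^{1 − 21} = 1/1048576.
By linearity: E[X] = C(60, 7) · 2^{1 − 21} = 386206920 · 1/1048576 = 48275865/131072.
Numerically: E[X] ≈ 368.316.

E[X] = C(60,7)·2^(1−C(7,2)) = 48275865/131072 ≈ 368.316.


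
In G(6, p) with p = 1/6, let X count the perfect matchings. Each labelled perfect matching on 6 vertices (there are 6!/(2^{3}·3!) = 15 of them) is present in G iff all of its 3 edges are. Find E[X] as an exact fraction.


K_6 has 6!/(2^{3}·3!) = 15 labelled perfect matchings.
For each such perfect matching H, let X_H = 1 if all 3 edges of H are present in G. Then P[X_H = 1] = p^{3} = (1/6)^{3} = 1/216.
By linearity of expectation: E[X] = Σ_H E[X_H] = 15 · p^{3} = 15 · 1/216 = 5/72.
Numerically: E[X] ≈ 0.0694.

E[X] = 15 · (1/6)^{3} = 5/72 ≈ 0.0694.


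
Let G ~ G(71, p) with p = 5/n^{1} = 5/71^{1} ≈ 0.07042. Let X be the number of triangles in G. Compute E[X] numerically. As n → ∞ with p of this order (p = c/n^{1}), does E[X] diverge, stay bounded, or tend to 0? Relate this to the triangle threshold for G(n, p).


Number of potential triangles: C(71, 3) = 57155.
Each occurs with probability p³ ≈ (0.07042)³ ≈ 3.492488e-04.
By linearity: E[X] = C(71, 3)·p³ ≈ 57155 · 3.492488e-04 ≈ 19.9613.
Here α = 1, so p = 5/n is exactly at the triangle threshold p ~ 1/n. Asymptotically E[X] → c³/6 = 5³/6 = 125/6 ≈ 20.8333, a bounded constant. In this regime the triangle count is asymptotically Poisson(c³/6).

E[X] ≈ 19.9613; in regime p = Θ(1/n^{1}) E[X] stays bounded (at the triangle threshold p ~ 1/n).


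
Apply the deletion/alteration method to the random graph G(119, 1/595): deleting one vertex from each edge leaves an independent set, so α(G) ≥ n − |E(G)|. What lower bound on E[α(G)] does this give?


E[|E(G)|] = C(119, 2)·p = 7021 · (1/595) = 59/5.
E[α(G)] ≥ n − E[|E(G)|] = 119 − 59/5 = 536/5.
Numerically: ≈ 107.200.
(This is only a lower bound; the true E[α(G)] may be larger.)

E[α(G)] ≥ 536/5 ≈ 107.200.


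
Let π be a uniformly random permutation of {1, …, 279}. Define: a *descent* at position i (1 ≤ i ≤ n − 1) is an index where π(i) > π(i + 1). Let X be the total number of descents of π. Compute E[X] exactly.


Write X = Σ X_I over i = 1, …, 278, with X_I the indicator of one descent.
There are 278 indicators.
For each fixed i, the pair (π(i), π(i+1)) is a uniformly random ordered pair of distinct values from {1, …, 279}; by symmetry P[π(i) > π(i+1)] = 1/2.
By linearity: E[X] = 278 · (1/2) = (279 − 1) · (1/2) = 139 ≈ 139.0000.

E[X] = 139 = 139.0000.


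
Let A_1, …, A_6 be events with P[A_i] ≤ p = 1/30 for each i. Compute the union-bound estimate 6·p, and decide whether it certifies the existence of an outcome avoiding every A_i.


Union bound: P[∪_{i=1}^{6} A_i] ≤ Σ_i P[A_i] ≤ 6·p = 6·(1/30) = 1/5.
Numerically: 1/5 ≈ 0.200.
Is 1/5 < 1? YES.
Since P[∪ A_i] ≤ 1/5 < 1, the complement has P[∩ A_i^c] ≥ 1 − 1/5 = 4/5 > 0, so some outcome avoids every A_i.

6·p = 1/5 ≈ 0.200; existence CERTIFIED by the union bound.


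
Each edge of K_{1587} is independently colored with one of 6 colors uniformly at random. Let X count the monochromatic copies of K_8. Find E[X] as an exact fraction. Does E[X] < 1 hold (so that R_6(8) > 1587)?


E[X] = C(1587, 8) · 6^{1 − 28} = 980438554550826798570 · 6^{−27} = 980438554550826798570/1023490369077469249536.
As a reduced fraction: E[X] = 54468808586157044365/56860576059859402752 ≈ 0.957936.
Is E[X] < 1? YES.
Since E[X] < 1, there exists a 6-coloring of K_{1587} with no monochromatic K_8; hence R_6(8) > 1587.

E[X] = 54468808586157044365/56860576059859402752 ≈ 0.957936; E[X] < 1, so R_6(8) > 1587.


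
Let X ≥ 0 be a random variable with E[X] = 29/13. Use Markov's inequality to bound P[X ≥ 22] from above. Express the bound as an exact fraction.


μ = E[X] = 29/13, a = 22.
Markov: P[X ≥ 22] ≤ μ/a = (29/13)/22 = 29/286.
Numerically: ≈ 0.101.
(Since a = 22 > μ = 2.231, the bound 29/286 is < 1 and informative.)

P[X ≥ 22] ≤ 29/286 ≈ 0.101.


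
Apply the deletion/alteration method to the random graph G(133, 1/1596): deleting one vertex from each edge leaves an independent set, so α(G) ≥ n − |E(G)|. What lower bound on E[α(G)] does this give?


E[|E(G)|] = C(133, 2)·p = 8778 · (1/1596) = 11/2.
E[α(G)] ≥ n − E[|E(G)|] = 133 − 11/2 = 255/2.
Numerically: ≈ 127.5000.
(This is only a lower bound; the true E[α(G)] may be larger.)

E[α(G)] ≥ 255/2 ≈ 127.5000.


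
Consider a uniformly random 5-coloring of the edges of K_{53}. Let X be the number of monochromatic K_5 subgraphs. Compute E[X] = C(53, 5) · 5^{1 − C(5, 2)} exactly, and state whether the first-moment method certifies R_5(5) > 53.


E[X] = C(53, 5) · 5^{1 − 10} = 2869685 · 5^{−9} = 2869685/1953125.
As a reduced fraction: E[X] = 573937/390625 ≈ 1.4692787.
Is E[X] < 1? NO.
Since E[X] ≥ 1, the first-moment bound is inconclusive at n = 53; it does NOT by itself certify R_5(5) > 53.

E[X] = 573937/390625 ≈ 1.4692787; E[X] ≥ 1; first-moment method inconclusive here.


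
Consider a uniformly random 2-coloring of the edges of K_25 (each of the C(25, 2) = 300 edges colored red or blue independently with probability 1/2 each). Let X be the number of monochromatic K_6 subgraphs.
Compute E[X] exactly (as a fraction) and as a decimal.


Let X = Σ_S X_S over the C(25, 6) = 177100 subsets S of size 6, where X_S = 1 if the K_6 on S is monochromatic.
For a fixed S, the K_6 on S has C(6, 2) = 15 edges. P[all 15 edges red] = (1/2)^15, and likewise for blue, so P[monochromatic] = 2·(1/2)^15 = 2^{1 − 15} = 1/16384.
Summing: E[X] = C(25, 6) · 2^{1 − 15} = 177100 · 1/16384 = 44275/4096.
Numerically: E[X] ≈ 10.80933.

E[X] = C(25,6)·2^(1−C(6,2)) = 44275/4096 ≈ 10.80933.


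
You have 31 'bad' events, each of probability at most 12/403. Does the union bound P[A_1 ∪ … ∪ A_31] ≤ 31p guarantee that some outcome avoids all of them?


Union bound: P[∪_{i=1}^{31} A_i] ≤ Σ_i P[A_i] ≤ 31·p = 31·(12/403) = 12/13.
Numerically: 12/13 ≈ 0.923077.
Is 12/13 < 1? YES.
Since P[∪ A_i] ≤ 12/13 < 1, the complement has P[∩ A_i^c] ≥ 1 − 12/13 = 1/13 > 0, so some outcome avoids every A_i.

31·p = 12/13 ≈ 0.923077; existence CERTIFIED by the union bound.


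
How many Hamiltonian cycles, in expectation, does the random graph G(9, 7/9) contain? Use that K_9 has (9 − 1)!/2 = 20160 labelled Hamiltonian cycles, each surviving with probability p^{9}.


K_9 has (9 − 1)!/2 = 20160 labelled Hamiltonian cycles.
For each such Hamiltonian cycle H, let X_H = 1 if all 9 edges of H are present in G. Then P[X_H = 1] = p^{9} = (7/9)^{9} = 40353607/387420489.
Summing the indicators: E[X] = Σ_H E[X_H] = 20160 · p^{9} = 20160 · 40353607/387420489 = 90392079680/43046721.
Numerically: E[X] ≈ 2099.86.

E[X] = 20160 · (7/9)^{9} = 90392079680/43046721 ≈ 2099.86.


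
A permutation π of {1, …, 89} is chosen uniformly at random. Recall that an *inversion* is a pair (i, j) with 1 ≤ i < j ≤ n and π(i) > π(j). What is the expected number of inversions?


Write X = Σ X_I over the C(89, 2) = 3916 pairs i < j, with X_I the indicator of one inversion.
There are 3916 indicators.
For each fixed pair i < j, the values π(i) and π(j) are two distinct elements of {1, …, 89} in uniformly random order; by symmetry P[π(i) > π(j)] = 1/2.
By linearity: E[X] = 3916 · (1/2) = C(89, 2) · (1/2) = 3916/2 = 1958 ≈ 1958.000.

E[X] = 1958 = 1958.000.


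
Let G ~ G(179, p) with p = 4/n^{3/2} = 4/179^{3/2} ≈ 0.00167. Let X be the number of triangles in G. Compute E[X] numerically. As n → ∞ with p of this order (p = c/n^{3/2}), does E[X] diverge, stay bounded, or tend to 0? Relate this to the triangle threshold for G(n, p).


Number of potential triangles: C(179, 3) = 939929.
Each occurs with probability p³ ≈ (0.00167)³ ≈ 4.65952e-09.
By linearity: E[X] = C(179, 3)·p³ ≈ 939929 · 4.65952e-09 ≈ 0.004.
Since α = 3/2 > 1, p = c/n^{3/2} = o(1/n) is below the triangle threshold p ~ 1/n. Asymptotically E[X] ~ (c³/6)·n^{3(1−α)} = (4³/6)·n^{-1.5} → 0, so by Markov's inequality G has no triangles w.h.p.

E[X] ≈ 0.004; in regime p = Θ(1/n^{3/2}) E[X] tends to 0 (below the triangle threshold p ~ 1/n).


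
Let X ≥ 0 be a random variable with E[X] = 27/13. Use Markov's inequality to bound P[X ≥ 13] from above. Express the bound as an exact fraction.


μ = E[X] = 27/13, a = 13.
Markov: P[X ≥ 13] ≤ μ/a = (27/13)/13 = 27/169.
Numerically: ≈ 0.1598.
(Since a = 13 > μ = 2.0769, the bound 27/169 is < 1 and informative.)

P[X ≥ 13] ≤ 27/169 ≈ 0.1598.


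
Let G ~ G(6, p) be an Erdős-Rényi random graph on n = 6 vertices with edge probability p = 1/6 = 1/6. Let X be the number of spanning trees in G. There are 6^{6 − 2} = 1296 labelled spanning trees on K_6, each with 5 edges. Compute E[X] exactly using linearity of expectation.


K_6 has 6^{6 − 2} = 1296 labelled spanning trees.
For each such spanning tree H, let X_H = 1 if all 5 edges of H are present in G. Then P[X_H = 1] = p^{5} = (1/6)^{5} = 1/7776.
By linearity of expectation: E[X] = Σ_H E[X_H] = 1296 · p^{5} = 1296 · 1/7776 = 1/6.
Numerically: E[X] ≈ 0.167.

E[X] = 1296 · (1/6)^{5} = 1/6 ≈ 0.167.


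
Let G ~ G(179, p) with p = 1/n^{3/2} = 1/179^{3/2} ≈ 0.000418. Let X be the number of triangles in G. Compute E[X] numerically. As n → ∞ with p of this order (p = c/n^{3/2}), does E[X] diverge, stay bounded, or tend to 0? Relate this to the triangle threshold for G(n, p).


Number of potential triangles: C(179, 3) = 939929.
Each occurs with probability p³ ≈ (0.000418)³ ≈ 7.28050e-11.
By linearity: E[X] = C(179, 3)·p³ ≈ 939929 · 7.28050e-11 ≈ 0.000.
Since α = 3/2 > 1, p = c/n^{3/2} = o(1/n) is below the triangle threshold p ~ 1/n. Asymptotically E[X] ~ (c³/6)·n^{3(1−α)} = (1³/6)·n^{-1.5} → 0, so by Markov's inequality G has no triangles w.h.p.

E[X] ≈ 0.000; in regime p = Θ(1/n^{3/2}) E[X] tends to 0 (below the triangle threshold p ~ 1/n).


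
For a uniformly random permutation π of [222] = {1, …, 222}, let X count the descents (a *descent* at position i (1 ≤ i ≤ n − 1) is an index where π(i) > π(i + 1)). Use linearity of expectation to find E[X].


Write X = Σ X_I over i = 1, …, 221, with X_I the indicator of one descent.
There are 221 indicators.
For each fixed i, the pair (π(i), π(i+1)) is a uniformly random ordered pair of distinct values from {1, …, 222}; by symmetry P[π(i) > π(i+1)] = 1/2.
By linearity: E[X] = 221 · (1/2) = (222 − 1) · (1/2) = 221/2 ≈ 110.500000.

E[X] = 221/2 = 110.500000.


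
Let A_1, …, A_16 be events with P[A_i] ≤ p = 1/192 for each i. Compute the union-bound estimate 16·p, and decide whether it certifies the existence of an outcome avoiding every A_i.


Union bound: P[∪_{i=1}^{16} A_i] ≤ Σ_i P[A_i] ≤ 16·p = 16·(1/192) = 1/12.
Numerically: 1/12 ≈ 0.0833333.
Is 1/12 < 1? YES.
Since P[∪ A_i] ≤ 1/12 < 1, the complement has P[∩ A_i^c] ≥ 1 − 1/12 = 11/12 > 0, so some outcome avoids every A_i.

16·p = 1/12 ≈ 0.0833333; existence CERTIFIED by the union bound.


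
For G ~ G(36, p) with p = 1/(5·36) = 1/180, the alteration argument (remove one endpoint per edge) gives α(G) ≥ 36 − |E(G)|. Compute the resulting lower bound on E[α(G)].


E[|E(G)|] = C(36, 2)·p = 630 · (1/180) = 7/2.
E[α(G)] ≥ n − E[|E(G)|] = 36 − 7/2 = 65/2.
Numerically: ≈ 32.500000.
(This is only a lower bound; the true E[α(G)] may be larger.)

E[α(G)] ≥ 65/2 ≈ 32.500000.


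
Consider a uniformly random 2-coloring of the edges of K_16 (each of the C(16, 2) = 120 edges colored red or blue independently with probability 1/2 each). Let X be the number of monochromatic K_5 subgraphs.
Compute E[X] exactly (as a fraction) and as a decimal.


Let X = Σ_S X_S over the C(16, 5) = 4368 subsets S of size 5, where X_S = 1 if the K_5 on S is monochromatic.
For a fixed S, the K_5 on S has C(5, 2) = 10 edges. P[all 10 edges red] = (1/2)^10, and likewise for blue, so P[monochromatic] = 2·(1/2)^10 = 2^{1 − 10} = 1/512.
By linearity: E[X] = C(16, 5) · 2^{1 − 10} = 4368 · 1/512 = 273/32.
Numerically: E[X] ≈ 8.5312.

E[X] = C(16,5)·2^(1−C(5,2)) = 273/32 ≈ 8.5312.


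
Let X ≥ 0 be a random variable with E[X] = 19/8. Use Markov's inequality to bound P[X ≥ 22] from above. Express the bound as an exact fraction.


μ = E[X] = 19/8, a = 22.
Markov: P[X ≥ 22] ≤ μ/a = (19/8)/22 = 19/176.
Numerically: ≈ 0.10795.
(Since a = 22 > μ = 2.37500, the bound 19/176 is < 1 and informative.)

P[X ≥ 22] ≤ 19/176 ≈ 0.10795.


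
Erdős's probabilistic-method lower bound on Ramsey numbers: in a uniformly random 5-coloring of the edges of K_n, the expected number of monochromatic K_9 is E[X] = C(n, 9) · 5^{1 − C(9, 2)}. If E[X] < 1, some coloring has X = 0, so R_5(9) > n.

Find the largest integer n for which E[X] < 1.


We need C(n, 9) · 5^{1 − 36} < 1, i.e. C(n, 9) < 5^{36 − 1} = 2910383045673370361328125.
Check values of n near the boundary:
  n = 2167: C(2167, 9) = 2855899084841489792706810; 2855899084841489792706810 < 2910383045673370361328125? YES
  n = 2168: C(2168, 9) = 2867804175977929537095120; 2867804175977929537095120 < 2910383045673370361328125? YES
  n = 2169: C(2169, 9) = 2879753360044504243499683; 2879753360044504243499683 < 2910383045673370361328125? YES
  n = 2170: C(2170, 9) = 2891746779868845075610510; 2891746779868845075610510 < 2910383045673370361328125? YES
  n = 2171: C(2171, 9) = 2903784578674959601827205; 2903784578674959601827205 < 2910383045673370361328125? YES
  n = 2172: C(2172, 9) = 2915866900084148060642020; 2915866900084148060642020 < 2910383045673370361328125? NO
The largest n with C(n, 9) < 2910383045673370361328125 is n = 2171 (where E[X] = 580756915734991920365441/582076609134674072265625 ≈ 0.9977328). Hence R_5(9) > 2171, i.e. R_5(9) ≥ 2172.

Largest n = 2171; hence R_5(9) > 2171.


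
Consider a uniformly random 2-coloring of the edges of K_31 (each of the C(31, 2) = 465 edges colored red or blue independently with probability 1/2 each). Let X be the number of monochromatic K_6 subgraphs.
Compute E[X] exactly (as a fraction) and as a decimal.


Let X = Σ_S X_S over the C(31, 6) = 736281 subsets S of size 6, where X_S = 1 if the K_6 on S is monochromatic.
For a fixed S, the K_6 on S has C(6, 2) = 15 edges. P[all 15 edges red] = (1/2)^15, and likewise for blue, so P[monochromatic] = 2·(1/2)^15 = 2^{1 − 15} = 1/16384.
By linearity: E[X] = C(31, 6) · 2^{1 − 15} = 736281 · 1/16384 = 736281/16384.
Numerically: E[X] ≈ 44.9390.

E[X] = C(31,6)·2^(1−C(6,2)) = 736281/16384 ≈ 44.9390.


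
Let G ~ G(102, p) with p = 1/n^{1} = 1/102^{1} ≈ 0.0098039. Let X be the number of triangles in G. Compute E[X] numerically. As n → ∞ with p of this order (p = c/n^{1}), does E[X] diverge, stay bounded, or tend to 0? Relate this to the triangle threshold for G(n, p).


Number of potential triangles: C(102, 3) = 171700.
Each occurs with probability p³ ≈ (0.0098039)³ ≈ 9.4232233e-07.
By linearity: E[X] = C(102, 3)·p³ ≈ 171700 · 9.4232233e-07 ≈ 0.16180.
Here α = 1, so p = 1/n is exactly at the triangle threshold p ~ 1/n. Asymptotically E[X] → c³/6 = 1³/6 = 1/6 ≈ 0.16667, a bounded constant. In this regime the triangle count is asymptotically Poisson(c³/6).

E[X] ≈ 0.16180; in regime p = Θ(1/n^{1}) E[X] stays bounded (at the triangle threshold p ~ 1/n).


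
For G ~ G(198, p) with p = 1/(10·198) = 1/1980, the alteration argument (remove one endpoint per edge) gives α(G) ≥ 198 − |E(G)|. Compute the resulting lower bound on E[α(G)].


E[|E(G)|] = C(198, 2)·p = 19503 · (1/1980) = 197/20.
E[α(G)] ≥ n − E[|E(G)|] = 198 − 197/20 = 3763/20.
Numerically: ≈ 188.1500.
(This is only a lower bound; the true E[α(G)] may be larger.)

E[α(G)] ≥ 3763/20 ≈ 188.1500.


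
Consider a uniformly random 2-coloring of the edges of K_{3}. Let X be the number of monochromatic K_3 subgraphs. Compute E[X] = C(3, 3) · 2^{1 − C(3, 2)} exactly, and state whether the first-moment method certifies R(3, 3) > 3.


E[X] = C(3, 3) · 2^{1 − 3} = 1 · 2^{−2} = 1/4.
As a reduced fraction: E[X] = 1/4 ≈ 0.250000.
Is E[X] < 1? YES.
Since E[X] < 1, there exists a 2-coloring of K_{3} with no monochromatic K_3; hence R(3, 3) > 3.

E[X] = 1/4 ≈ 0.250000; E[X] < 1, so R(3, 3) > 3.


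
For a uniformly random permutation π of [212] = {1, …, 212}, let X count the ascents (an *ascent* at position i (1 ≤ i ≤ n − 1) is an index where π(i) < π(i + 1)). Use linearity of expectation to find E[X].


Write X = Σ X_I over i = 1, …, 211, with X_I the indicator of one ascent.
There are 211 indicators.
For each fixed i, the pair (π(i), π(i+1)) is a uniformly random ordered pair of distinct values from {1, …, 212}; by symmetry P[π(i) < π(i+1)] = 1/2.
By linearity: E[X] = 211 · (1/2) = (212 − 1) · (1/2) = 211/2 ≈ 105.5000.

E[X] = 211/2 = 105.5000.


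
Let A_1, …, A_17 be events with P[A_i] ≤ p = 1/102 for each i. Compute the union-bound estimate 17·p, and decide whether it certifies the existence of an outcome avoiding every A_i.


Union bound: P[∪_{i=1}^{17} A_i] ≤ Σ_i P[A_i] ≤ 17·p = 17·(1/102) = 1/6.
Numerically: 1/6 ≈ 0.1666667.
Is 1/6 < 1? YES.
Since P[∪ A_i] ≤ 1/6 < 1, the complement has P[∩ A_i^c] ≥ 1 − 1/6 = 5/6 > 0, so some outcome avoids every A_i.

17·p = 1/6 ≈ 0.1666667; existence CERTIFIED by the union bound.


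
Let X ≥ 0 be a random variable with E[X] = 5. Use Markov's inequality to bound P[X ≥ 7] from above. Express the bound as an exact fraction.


μ = E[X] = 5, a = 7.
Markov: P[X ≥ 7] ≤ μ/a = (5)/7 = 5/7.
Numerically: ≈ 0.71429.
(Since a = 7 > μ = 5.00000, the bound 5/7 is < 1 and informative.)

P[X ≥ 7] ≤ 5/7 ≈ 0.71429.


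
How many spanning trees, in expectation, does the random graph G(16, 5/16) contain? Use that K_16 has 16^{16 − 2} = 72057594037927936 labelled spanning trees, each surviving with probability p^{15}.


K_16 has 16^{16 − 2} = 72057594037927936 labelled spanning trees.
For each such spanning tree H, let X_H = 1 if all 15 edges of H are present in G. Then P[X_H = 1] = p^{15} = (5/16)^{15} = 30517578125/1152921504606846976.
By linearity: E[X] = Σ_H E[X_H] = 72057594037927936 · p^{15} = 72057594037927936 · 30517578125/1152921504606846976 = 30517578125/16.
Numerically: E[X] ≈ 1.91e+09.

E[X] = 72057594037927936 · (5/16)^{15} = 30517578125/16 ≈ 1.91e+09.


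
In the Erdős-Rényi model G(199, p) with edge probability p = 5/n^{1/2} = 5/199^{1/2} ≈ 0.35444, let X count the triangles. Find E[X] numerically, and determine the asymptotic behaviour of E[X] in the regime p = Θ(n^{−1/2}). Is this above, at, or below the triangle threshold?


Number of potential triangles: C(199, 3) = 1293699.
Each occurs with probability p³ ≈ (0.35444)³ ≈ 4.4527714e-02.
By linearity: E[X] = C(199, 3)·p³ ≈ 1293699 · 4.4527714e-02 ≈ 57605.45892.
Since α = 1/2 < 1, p = c/n^{1/2} ≫ 1/n is above the triangle threshold p ~ 1/n. Asymptotically E[X] ~ (c³/6)·n^{3(1−α)} = (5³/6)·n^{1.5} → ∞; triangles are abundant w.h.p.

E[X] ≈ 57605.45892; in regime p = Θ(1/n^{1/2}) E[X] diverges (above the triangle threshold p ~ 1/n).


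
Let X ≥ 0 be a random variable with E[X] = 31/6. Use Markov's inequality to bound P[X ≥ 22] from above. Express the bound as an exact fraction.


μ = E[X] = 31/6, a = 22.
Markov: P[X ≥ 22] ≤ μ/a = (31/6)/22 = 31/132.
Numerically: ≈ 0.2348.
(Since a = 22 > μ = 5.1667, the bound 31/132 is < 1 and informative.)

P[X ≥ 22] ≤ 31/132 ≈ 0.2348.


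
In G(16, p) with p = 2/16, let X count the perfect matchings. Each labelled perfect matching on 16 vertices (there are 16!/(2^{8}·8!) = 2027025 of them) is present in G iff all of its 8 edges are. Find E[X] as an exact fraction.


K_16 has 16!/(2^{8}·8!) = 2027025 labelled perfect matchings.
For each such perfect matching H, let X_H = 1 if all 8 edges of H are present in G. Then P[X_H = 1] = p^{8} = (1/8)^{8} = 1/16777216.
By linearity: E[X] = Σ_H E[X_H] = 2027025 · p^{8} = 2027025 · 1/16777216 = 2027025/16777216.
Numerically: E[X] ≈ 0.121.

E[X] = 2027025 · (1/8)^{8} = 2027025/16777216 ≈ 0.121.


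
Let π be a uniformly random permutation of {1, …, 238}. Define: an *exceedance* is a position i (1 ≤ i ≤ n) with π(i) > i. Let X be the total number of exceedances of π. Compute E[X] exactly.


Write X = Σ_{i=1}^{238} X_i, where X_i = 1_{π(i) > i}.
For each fixed i, π(i) is uniform over {1, …, 238} (marginal of a uniform permutation), so P[π(i) > i] = (n − i)/n. Summing: Σ_{i=1}^{238} (n − i)/n = (0 + 1 + … + 237)/238 = 238(238 − 1)/(2·238) = (238 − 1)/2.
Hence E[X] = Σ_{i=1}^{238} (238 − i)/238 = 237/2 ≈ 118.500.

E[X] = 237/2 = 118.500.


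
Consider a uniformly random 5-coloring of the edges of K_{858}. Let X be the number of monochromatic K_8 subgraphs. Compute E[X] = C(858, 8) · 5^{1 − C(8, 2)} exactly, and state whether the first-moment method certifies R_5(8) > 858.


E[X] = C(858, 8) · 5^{1 − 28} = 7049584530256467771 · 5^{−27} = 7049584530256467771/7450580596923828125.
As a reduced fraction: E[X] = 7049584530256467771/7450580596923828125 ≈ 0.946179.
Is E[X] < 1? YES.
Since E[X] < 1, there exists a 5-coloring of K_{858} with no monochromatic K_8; hence R_5(8) > 858.

E[X] = 7049584530256467771/7450580596923828125 ≈ 0.946179; E[X] < 1, so R_5(8) > 858.


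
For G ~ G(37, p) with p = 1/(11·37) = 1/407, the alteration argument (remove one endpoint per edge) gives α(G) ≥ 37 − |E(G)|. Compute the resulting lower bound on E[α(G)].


E[|E(G)|] = C(37, 2)·p = 666 · (1/407) = 18/11.
E[α(G)] ≥ n − E[|E(G)|] = 37 − 18/11 = 389/11.
Numerically: ≈ 35.364.
(This is only a lower bound; the true E[α(G)] may be larger.)

E[α(G)] ≥ 389/11 ≈ 35.364.


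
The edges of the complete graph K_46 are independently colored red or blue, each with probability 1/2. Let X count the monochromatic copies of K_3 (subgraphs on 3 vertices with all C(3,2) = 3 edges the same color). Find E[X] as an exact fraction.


Let X = Σ_S X_S over the C(46, 3) = 15180 subsets S of size 3, where X_S = 1 if the K_3 on S is monochromatic.
For a fixed S, the K_3 on S has C(3, 2) = 3 edges. P[all 3 edges red] = (1/2)^3, and likewise for blue, so P[monochromatic] = 2·(1/2)^3 = 2^{1 − 3} = 1/4.
By linearity: E[X] = C(46, 3) · 2^{1 − 3} = 15180 · 1/4 = 3795.
Numerically: E[X] ≈ 3795.000.

E[X] = C(46,3)·2^(1−C(3,2)) = 3795 ≈ 3795.000.


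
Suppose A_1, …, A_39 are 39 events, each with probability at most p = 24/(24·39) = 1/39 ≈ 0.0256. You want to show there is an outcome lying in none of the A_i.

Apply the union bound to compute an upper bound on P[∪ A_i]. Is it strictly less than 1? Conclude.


Union bound: P[∪_{i=1}^{39} A_i] ≤ Σ_i P[A_i] ≤ 39·p = 39·(1/39) = 1.
Numerically: 1 ≈ 1.0000.
Is 1 < 1? NO.
Since the bound 1 is ≥ 1, the union bound is uninformative here; it does NOT by itself certify existence.

39·p = 1 ≈ 1.0000; existence NOT certified by the union bound.


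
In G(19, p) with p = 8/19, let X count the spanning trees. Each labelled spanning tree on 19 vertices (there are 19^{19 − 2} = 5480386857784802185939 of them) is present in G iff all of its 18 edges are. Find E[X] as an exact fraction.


K_19 has 19^{19 − 2} = 5480386857784802185939 labelled spanning trees.
For each such spanning tree H, let X_H = 1 if all 18 edges of H are present in G. Then P[X_H = 1] = p^{18} = (8/19)^{18} = 18014398509481984/104127350297911241532841.
Summing the indicators: E[X] = Σ_H E[X_H] = 5480386857784802185939 · p^{18} = 5480386857784802185939 · 18014398509481984/104127350297911241532841 = 18014398509481984/19.
Numerically: E[X] ≈ 9.48126e+14.

E[X] = 5480386857784802185939 · (8/19)^{18} = 18014398509481984/19 ≈ 9.48126e+14.


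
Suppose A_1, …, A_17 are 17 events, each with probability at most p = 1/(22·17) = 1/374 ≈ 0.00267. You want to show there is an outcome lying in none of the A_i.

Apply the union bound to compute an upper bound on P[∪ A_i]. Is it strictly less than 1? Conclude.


Union bound: P[∪_{i=1}^{17} A_i] ≤ Σ_i P[A_i] ≤ 17·p = 17·(1/374) = 1/22.
Numerically: 1/22 ≈ 0.04545.
Is 1/22 < 1? YES.
Since P[∪ A_i] ≤ 1/22 < 1, the complement has P[∩ A_i^c] ≥ 1 − 1/22 = 21/22 > 0, so some outcome avoids every A_i.

17·p = 1/22 ≈ 0.04545; existence CERTIFIED by the union bound.


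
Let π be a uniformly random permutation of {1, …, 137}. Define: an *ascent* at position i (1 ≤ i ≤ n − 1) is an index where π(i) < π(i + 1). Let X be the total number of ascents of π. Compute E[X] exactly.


Write X = Σ X_I over i = 1, …, 136, with X_I the indicator of one ascent.
There are 136 indicators.
For each fixed i, the pair (π(i), π(i+1)) is a uniformly random ordered pair of distinct values from {1, …, 137}; by symmetry P[π(i) < π(i+1)] = 1/2.
By linearity: E[X] = 136 · (1/2) = (137 − 1) · (1/2) = 68 ≈ 68.00000.

E[X] = 68 = 68.00000.


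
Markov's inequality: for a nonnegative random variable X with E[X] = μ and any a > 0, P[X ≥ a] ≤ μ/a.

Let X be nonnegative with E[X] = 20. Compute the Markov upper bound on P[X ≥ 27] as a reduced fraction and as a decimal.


μ = E[X] = 20, a = 27.
Markov: P[X ≥ 27] ≤ μ/a = (20)/27 = 20/27.
Numerically: ≈ 0.740741.
(Since a = 27 > μ = 20.000000, the bound 20/27 is < 1 and informative.)

P[X ≥ 27] ≤ 20/27 ≈ 0.740741.


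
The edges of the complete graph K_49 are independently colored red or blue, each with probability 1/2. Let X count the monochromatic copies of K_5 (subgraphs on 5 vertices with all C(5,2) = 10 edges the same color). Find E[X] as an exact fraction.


Let X = Σ_S X_S over the C(49, 5) = 1906884 subsets S of size 5, where X_S = 1 if the K_5 on S is monochromatic.
For a fixed S, the K_5 on S has C(5, 2) = 10 edges. P[all 10 edges red] = (1/2)^10, and likewise for blue, so P[monochromatic] = 2·(1/2)^10 = 2^{1 − 10} = 1/512.
By linearity of expectation: E[X] = C(49, 5) · 2^{1 − 10} = 1906884 · 1/512 = 476721/128.
Numerically: E[X] ≈ 3724.3828.

E[X] = C(49,5)·2^(1−C(5,2)) = 476721/128 ≈ 3724.3828.


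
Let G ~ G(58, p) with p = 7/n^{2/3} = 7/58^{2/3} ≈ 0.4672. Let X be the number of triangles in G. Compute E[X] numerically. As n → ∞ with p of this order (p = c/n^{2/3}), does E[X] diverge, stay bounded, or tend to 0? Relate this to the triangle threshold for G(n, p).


Number of potential triangles: C(58, 3) = 30856.
Each occurs with probability p³ ≈ (0.4672)³ ≈ 1.019620e-01.
By linearity: E[X] = C(58, 3)·p³ ≈ 30856 · 1.019620e-01 ≈ 3146.1379.
Since α = 2/3 < 1, p = c/n^{2/3} ≫ 1/n is above the triangle threshold p ~ 1/n. Asymptotically E[X] ~ (c³/6)·n^{3(1−α)} = (7³/6)·n^{1} → ∞; triangles are abundant w.h.p.

E[X] ≈ 3146.1379; in regime p = Θ(1/n^{2/3}) E[X] diverges (above the triangle threshold p ~ 1/n).


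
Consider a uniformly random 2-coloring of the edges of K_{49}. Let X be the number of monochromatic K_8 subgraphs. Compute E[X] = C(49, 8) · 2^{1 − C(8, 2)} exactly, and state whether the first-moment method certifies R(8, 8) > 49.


E[X] = C(49, 8) · 2^{1 − 28} = 450978066 · 2^{−27} = 450978066/134217728.
As a reduced fraction: E[X] = 225489033/67108864 ≈ 3.360.
Is E[X] < 1? NO.
Since E[X] ≥ 1, the first-moment bound is inconclusive at n = 49; it does NOT by itself certify R(8, 8) > 49.

E[X] = 225489033/67108864 ≈ 3.360; E[X] ≥ 1; first-moment method inconclusive here.


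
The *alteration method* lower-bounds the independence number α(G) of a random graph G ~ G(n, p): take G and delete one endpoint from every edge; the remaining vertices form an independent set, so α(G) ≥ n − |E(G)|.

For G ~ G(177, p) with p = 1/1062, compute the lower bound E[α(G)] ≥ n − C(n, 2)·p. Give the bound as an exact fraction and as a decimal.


E[|E(G)|] = C(177, 2)·p = 15576 · (1/1062) = 44/3.
E[α(G)] ≥ n − E[|E(G)|] = 177 − 44/3 = 487/3.
Numerically: ≈ 162.333333.
(This is only a lower bound; the true E[α(G)] may be larger.)

E[α(G)] ≥ 487/3 ≈ 162.333333.


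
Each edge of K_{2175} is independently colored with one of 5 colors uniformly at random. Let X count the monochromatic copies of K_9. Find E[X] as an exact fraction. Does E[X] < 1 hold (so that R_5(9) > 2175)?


E[X] = C(2175, 9) · 5^{1 − 36} = 2952382442121838483046575 · 5^{−35} = 2952382442121838483046575/2910383045673370361328125.
As a reduced fraction: E[X] = 118095297684873539321863/116415321826934814453125 ≈ 1.0144309.
Is E[X] < 1? NO.
Since E[X] ≥ 1, the first-moment bound is inconclusive at n = 2175; it does NOT by itself certify R_5(9) > 2175.

E[X] = 118095297684873539321863/116415321826934814453125 ≈ 1.0144309; E[X] ≥ 1; first-moment method inconclusive here.


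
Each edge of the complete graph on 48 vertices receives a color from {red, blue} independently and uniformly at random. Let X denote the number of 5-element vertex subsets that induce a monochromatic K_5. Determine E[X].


Let X = Σ_S X_S over the C(48, 5) = 1712304 subsets S of size 5, where X_S = 1 if the K_5 on S is monochromatic.
For a fixed S, the K_5 on S has C(5, 2) = 10 edges. P[all 10 edges red] = (1/2)^10, and likewise for blue, so P[monochromatic] = 2·(1/2)^10 = 2^{1 − 10} = 1/512.
Summing: E[X] = C(48, 5) · 2^{1 − 10} = 1712304 · 1/512 = 107019/32.
Numerically: E[X] ≈ 3344.3438.

E[X] = C(48,5)·2^(1−C(5,2)) = 107019/32 ≈ 3344.3438.


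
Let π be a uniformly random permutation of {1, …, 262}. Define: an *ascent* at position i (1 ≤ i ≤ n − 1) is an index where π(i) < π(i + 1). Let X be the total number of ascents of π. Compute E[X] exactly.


Write X = Σ X_I over i = 1, …, 261, with X_I the indicator of one ascent.
There are 261 indicators.
For each fixed i, the pair (π(i), π(i+1)) is a uniformly random ordered pair of distinct values from {1, …, 262}; by symmetry P[π(i) < π(i+1)] = 1/2.
By linearity: E[X] = 261 · (1/2) = (262 − 1) · (1/2) = 261/2 ≈ 130.5000.

E[X] = 261/2 = 130.5000.


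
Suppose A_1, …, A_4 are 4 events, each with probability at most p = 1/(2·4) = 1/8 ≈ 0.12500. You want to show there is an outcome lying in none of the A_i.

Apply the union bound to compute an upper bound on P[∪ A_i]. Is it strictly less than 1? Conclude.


Union bound: P[∪_{i=1}^{4} A_i] ≤ Σ_i P[A_i] ≤ 4·p = 4·(1/8) = 1/2.
Numerically: 1/2 ≈ 0.50000.
Is 1/2 < 1? YES.
Since P[∪ A_i] ≤ 1/2 < 1, the complement has P[∩ A_i^c] ≥ 1 − 1/2 = 1/2 > 0, so some outcome avoids every A_i.

4·p = 1/2 ≈ 0.50000; existence CERTIFIED by the union bound.


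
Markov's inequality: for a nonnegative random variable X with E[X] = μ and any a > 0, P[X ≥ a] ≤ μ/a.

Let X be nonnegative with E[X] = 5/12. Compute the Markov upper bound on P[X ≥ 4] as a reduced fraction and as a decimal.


μ = E[X] = 5/12, a = 4.
Markov: P[X ≥ 4] ≤ μ/a = (5/12)/4 = 5/48.
Numerically: ≈ 0.1042.
(Since a = 4 > μ = 0.4167, the bound 5/48 is < 1 and informative.)

P[X ≥ 4] ≤ 5/48 ≈ 0.1042.


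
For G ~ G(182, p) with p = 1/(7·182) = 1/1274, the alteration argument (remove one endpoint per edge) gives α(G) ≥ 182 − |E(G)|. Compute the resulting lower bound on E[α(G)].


E[|E(G)|] = C(182, 2)·p = 16471 · (1/1274) = 181/14.
E[α(G)] ≥ n − E[|E(G)|] = 182 − 181/14 = 2367/14.
Numerically: ≈ 169.071.
(This is only a lower bound; the true E[α(G)] may be larger.)

E[α(G)] ≥ 2367/14 ≈ 169.071.


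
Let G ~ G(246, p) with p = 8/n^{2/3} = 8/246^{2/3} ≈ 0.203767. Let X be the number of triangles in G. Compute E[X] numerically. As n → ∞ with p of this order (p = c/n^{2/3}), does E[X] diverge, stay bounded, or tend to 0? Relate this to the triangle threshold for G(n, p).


Number of potential triangles: C(246, 3) = 2450980.
Each occurs with probability p³ ≈ (0.203767)³ ≈ 8.46057241e-03.
By linearity: E[X] = C(246, 3)·p³ ≈ 2450980 · 8.46057241e-03 ≈ 20736.693767.
Since α = 2/3 < 1, p = c/n^{2/3} ≫ 1/n is above the triangle threshold p ~ 1/n. Asymptotically E[X] ~ (c³/6)·n^{3(1−α)} = (8³/6)·n^{1} → ∞; triangles are abundant w.h.p.

E[X] ≈ 20736.693767; in regime p = Θ(1/n^{2/3}) E[X] diverges (above the triangle threshold p ~ 1/n).


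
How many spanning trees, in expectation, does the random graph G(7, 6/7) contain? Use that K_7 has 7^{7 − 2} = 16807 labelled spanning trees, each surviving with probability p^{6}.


K_7 has 7^{7 − 2} = 16807 labelled spanning trees.
For each such spanning tree H, let X_H = 1 if all 6 edges of H are present in G. Then P[X_H = 1] = p^{6} = (6/7)^{6} = 46656/117649.
By linearity: E[X] = Σ_H E[X_H] = 16807 · p^{6} = 16807 · 46656/117649 = 46656/7.
Numerically: E[X] ≈ 6665.1.

E[X] = 16807 · (6/7)^{6} = 46656/7 ≈ 6665.1.
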